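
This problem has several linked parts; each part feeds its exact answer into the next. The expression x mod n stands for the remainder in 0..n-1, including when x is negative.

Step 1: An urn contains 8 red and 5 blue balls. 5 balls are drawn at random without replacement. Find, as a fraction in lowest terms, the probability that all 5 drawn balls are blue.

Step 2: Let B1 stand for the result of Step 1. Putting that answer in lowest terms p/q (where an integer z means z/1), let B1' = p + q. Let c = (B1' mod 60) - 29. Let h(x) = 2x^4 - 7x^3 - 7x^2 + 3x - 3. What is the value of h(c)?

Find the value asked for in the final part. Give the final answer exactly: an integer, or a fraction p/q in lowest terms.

-4

Step 1: total draws C(13,5) = 1287; favorable C(5,5) = 1; P = 1/1287; answer 1/1287
Step 2: B1 = 1/1287; threaded value p + q = 1288; c = -1; 2*(-1)^4 - 7*(-1)^3 - 7*(-1)^2 + 3*(-1)^1 - 3 = (2) + (7) + (-7) + (-3) + (-3) = -4; answer -4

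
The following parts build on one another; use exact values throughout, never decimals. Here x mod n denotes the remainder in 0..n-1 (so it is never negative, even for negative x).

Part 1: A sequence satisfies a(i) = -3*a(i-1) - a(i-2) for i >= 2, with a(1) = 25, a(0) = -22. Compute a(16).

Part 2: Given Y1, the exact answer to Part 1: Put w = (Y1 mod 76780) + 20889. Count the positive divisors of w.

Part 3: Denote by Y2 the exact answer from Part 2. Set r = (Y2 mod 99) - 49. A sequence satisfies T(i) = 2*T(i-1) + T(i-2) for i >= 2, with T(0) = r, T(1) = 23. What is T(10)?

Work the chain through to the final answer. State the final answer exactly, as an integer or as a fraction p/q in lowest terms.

20219

Part 1: a(2) = -3*(25) - 1*(-22) = -53; iterating: a(2)=-53, a(3)=134, a(4)=-349, a(5)=913, a(6)=-2390, a(7)=6257, a(8)=-16381, a(9)=42886, a(10)=-112277, a(11)=293945, a(12)=-769558, a(13)=2014729, a(14)=-5274629, a(15)=13809158, a(16)=-36152845; answer -36152845
Part 2: Y1 = -36152845; w = 31424; 31424 = 2^6 * 491; number of divisors = (6+1) * (1+1) = 14; answer 14
Part 3: Y2 = 14; r = -35; T(2) = 2*(23) + 1*(-35) = 11; iterating: T(2)=11, T(3)=45, T(4)=101, T(5)=247, T(6)=595, T(7)=1437, T(8)=3469, T(9)=8375, T(10)=20219; answer 20219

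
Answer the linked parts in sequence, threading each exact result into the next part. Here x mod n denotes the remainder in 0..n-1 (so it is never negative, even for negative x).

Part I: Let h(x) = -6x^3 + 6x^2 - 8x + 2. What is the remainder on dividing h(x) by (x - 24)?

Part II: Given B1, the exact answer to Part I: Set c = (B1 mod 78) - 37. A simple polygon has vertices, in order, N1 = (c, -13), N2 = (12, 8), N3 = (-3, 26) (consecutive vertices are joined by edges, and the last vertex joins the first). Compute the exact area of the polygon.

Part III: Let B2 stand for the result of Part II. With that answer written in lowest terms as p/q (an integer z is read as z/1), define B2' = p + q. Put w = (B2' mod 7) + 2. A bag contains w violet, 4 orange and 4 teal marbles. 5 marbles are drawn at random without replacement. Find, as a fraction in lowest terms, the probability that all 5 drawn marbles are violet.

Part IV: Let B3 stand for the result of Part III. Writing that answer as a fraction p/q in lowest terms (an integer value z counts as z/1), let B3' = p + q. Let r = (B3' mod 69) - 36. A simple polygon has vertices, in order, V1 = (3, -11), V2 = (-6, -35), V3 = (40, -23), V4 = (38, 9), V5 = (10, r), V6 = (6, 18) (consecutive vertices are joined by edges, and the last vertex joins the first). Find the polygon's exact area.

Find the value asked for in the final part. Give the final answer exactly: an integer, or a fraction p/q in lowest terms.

2635/2

Part I: remainder = value at the root: -6*(24)^3 + 6*(24)^2 - 8*(24)^1 + 2 = (-82944) + (3456) + (-192) + (2) = -79678; answer -79678
Part II: B1 = -79678; c = 1; cross terms: (1*8 - 12*-13)=164, (12*26 - -3*8)=336, (-3*-13 - 1*26)=13; twice the area = |513| = 513; area = 513/2; answer 513/2
Part III: B2 = 513/2; threaded value p + q = 515; w = 6; total draws C(14,5) = 2002; favorable C(6,5) = 6; P = 3/1001; answer 3/1001
Part IV: B3 = 3/1001; threaded value p + q = 1004; r = 2; cross terms: (3*-35 - -6*-11)=-171, (-6*-23 - 40*-35)=1538, (40*9 - 38*-23)=1234, (38*2 - 10*9)=-14, (10*18 - 6*2)=168, (6*-11 - 3*18)=-120; twice the area = |2635| = 2635; area = 2635/2; answer 2635/2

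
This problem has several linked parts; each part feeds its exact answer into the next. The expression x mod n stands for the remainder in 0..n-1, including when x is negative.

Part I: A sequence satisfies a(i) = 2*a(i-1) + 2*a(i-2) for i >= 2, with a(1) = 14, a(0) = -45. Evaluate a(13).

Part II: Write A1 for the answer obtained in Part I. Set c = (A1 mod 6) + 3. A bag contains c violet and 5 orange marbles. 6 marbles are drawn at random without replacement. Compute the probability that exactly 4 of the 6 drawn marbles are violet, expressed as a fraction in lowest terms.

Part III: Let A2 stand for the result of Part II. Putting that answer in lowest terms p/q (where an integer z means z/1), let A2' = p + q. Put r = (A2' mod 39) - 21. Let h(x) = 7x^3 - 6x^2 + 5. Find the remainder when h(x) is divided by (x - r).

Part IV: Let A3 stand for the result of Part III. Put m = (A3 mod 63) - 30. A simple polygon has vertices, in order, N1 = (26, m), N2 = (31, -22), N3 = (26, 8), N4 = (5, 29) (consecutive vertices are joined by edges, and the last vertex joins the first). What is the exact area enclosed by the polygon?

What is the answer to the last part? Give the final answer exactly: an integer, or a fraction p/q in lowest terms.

13

Part I: a(2) = 2*(14) + 2*(-45) = -62; iterating: a(2)=-62, a(3)=-96, a(4)=-316, a(5)=-824, a(6)=-2280, a(7)=-6208, a(8)=-16976, a(9)=-46368, a(10)=-126688, a(11)=-346112, a(12)=-945600, a(13)=-2583424; answer -2583424
Part II: A1 = -2583424; c = 5; total draws C(10,6) = 210; favorable C(5,4)*C(5,2) = 50; P = 5/21; answer 5/21
Part III: A2 = 5/21; threaded value p + q = 26; r = 5; remainder = value at the root: 7*(5)^3 - 6*(5)^2 + 5 = (875) + (-150) + (5) = 730; answer 730
Part IV: A3 = 730; m = 7; cross terms: (26*-22 - 31*7)=-789, (31*8 - 26*-22)=820, (26*29 - 5*8)=714, (5*7 - 26*29)=-719; twice the area = |26| = 26; area = 13; answer 13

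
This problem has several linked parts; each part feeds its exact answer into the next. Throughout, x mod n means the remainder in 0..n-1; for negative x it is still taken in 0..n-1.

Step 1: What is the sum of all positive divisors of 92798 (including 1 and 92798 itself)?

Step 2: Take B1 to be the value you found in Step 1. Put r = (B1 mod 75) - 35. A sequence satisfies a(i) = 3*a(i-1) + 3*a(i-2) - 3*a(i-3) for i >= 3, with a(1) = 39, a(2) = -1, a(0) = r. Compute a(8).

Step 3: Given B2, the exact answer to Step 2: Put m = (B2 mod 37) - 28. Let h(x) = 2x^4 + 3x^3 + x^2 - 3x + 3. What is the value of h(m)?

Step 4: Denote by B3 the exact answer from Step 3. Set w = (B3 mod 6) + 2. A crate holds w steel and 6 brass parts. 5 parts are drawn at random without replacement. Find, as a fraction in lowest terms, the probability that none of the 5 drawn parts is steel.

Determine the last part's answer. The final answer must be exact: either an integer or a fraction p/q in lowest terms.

3/28

Step 1: 92798 = 2 * 46399; sigma = (1 + 2) * (1 + 46399) = 3 * 46400 = 139200; answer 139200
Step 2: B1 = 139200; r = -35; a(3) = 3*(-1) + 3*(39) - 3*(-35) = 219; iterating: a(3)=219, a(4)=537, a(5)=2271, a(6)=7767, a(7)=28503, a(8)=101997; answer 101997
Step 3: B2 = 101997; m = -3; 2*(-3)^4 + 3*(-3)^3 + 1*(-3)^2 - 3*(-3)^1 + 3 = (162) + (-81) + (9) + (9) + (3) = 102; answer 102
Step 4: B3 = 102; w = 2; total draws C(8,5) = 56; favorable C(6,5) = 6; P = 3/28; answer 3/28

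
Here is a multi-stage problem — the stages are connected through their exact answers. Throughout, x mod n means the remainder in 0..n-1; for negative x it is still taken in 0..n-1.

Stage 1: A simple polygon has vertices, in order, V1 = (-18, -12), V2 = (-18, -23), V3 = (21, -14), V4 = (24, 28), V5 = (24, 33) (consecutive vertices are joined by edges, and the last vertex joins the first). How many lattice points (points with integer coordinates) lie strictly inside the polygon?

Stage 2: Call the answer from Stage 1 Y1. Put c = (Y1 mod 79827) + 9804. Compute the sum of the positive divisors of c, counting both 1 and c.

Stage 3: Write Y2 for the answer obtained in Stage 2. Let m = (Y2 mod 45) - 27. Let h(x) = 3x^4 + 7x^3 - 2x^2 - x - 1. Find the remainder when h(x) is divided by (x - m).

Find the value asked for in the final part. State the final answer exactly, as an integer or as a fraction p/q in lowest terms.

24614

Stage 1: cross terms: (-18*-23 - -18*-12)=198, (-18*-14 - 21*-23)=735, (21*28 - 24*-14)=924, (24*33 - 24*28)=120, (24*-12 - -18*33)=306; twice the area = |2283| = 2283; area = 2283/2; boundary points = 11 + 3 + 3 + 5 + 3 = 25; strictly interior points = area - boundary/2 + 1 = 1130; answer 1130
Stage 2: Y1 = 1130; c = 10934; 10934 = 2 * 7 * 11 * 71; sigma = (1 + 2) * (1 + 7) * (1 + 11) * (1 + 71) = 3 * 8 * 12 * 72 = 20736; answer 20736
Stage 3: Y2 = 20736; m = 9; remainder = value at the root: 3*(9)^4 + 7*(9)^3 - 2*(9)^2 - 1*(9)^1 - 1 = (19683) + (5103) + (-162) + (-9) + (-1) = 24614; answer 24614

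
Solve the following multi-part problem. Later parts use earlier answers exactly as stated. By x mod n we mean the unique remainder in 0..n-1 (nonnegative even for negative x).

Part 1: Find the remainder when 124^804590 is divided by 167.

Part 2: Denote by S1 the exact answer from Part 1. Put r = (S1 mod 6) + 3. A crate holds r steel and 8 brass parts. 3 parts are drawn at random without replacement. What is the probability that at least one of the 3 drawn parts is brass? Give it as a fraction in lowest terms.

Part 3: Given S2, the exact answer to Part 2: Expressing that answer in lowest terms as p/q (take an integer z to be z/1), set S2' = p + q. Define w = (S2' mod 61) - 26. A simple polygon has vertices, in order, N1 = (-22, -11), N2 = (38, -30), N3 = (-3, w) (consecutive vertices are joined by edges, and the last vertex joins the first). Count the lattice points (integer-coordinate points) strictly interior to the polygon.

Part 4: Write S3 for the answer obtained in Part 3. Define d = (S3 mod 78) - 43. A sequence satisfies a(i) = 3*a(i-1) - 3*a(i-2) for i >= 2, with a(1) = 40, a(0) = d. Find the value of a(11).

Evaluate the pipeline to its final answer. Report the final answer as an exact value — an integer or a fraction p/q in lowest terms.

-41067

Part 1: squarings mod 167: 124^1=124, 124^2=12, 124^4=144, 124^8=28, 124^16=116, 124^32=96, 124^64=31, 124^128=126, 124^256=11, 124^512=121, 124^1024=112, 124^2048=19, 124^4096=27, 124^8192=61, 124^16384=47, 124^32768=38, 124^65536=108, 124^131072=141, 124^262144=8, 124^524288=64; 124^804590 = 124^2 * 124^4 * 124^8 * 124^32 * 124^64 * 124^128 * 124^512 * 124^1024 * 124^16384 * 124^262144 * 124^524288 = 7 (mod 167); answer 7
Part 2: S1 = 7; r = 4; total draws C(12,3) = 220; complement C(4,3) = 4; favorable 220 - 4 = 216; P = 54/55; answer 54/55
Part 3: S2 = 54/55; threaded value p + q = 109; w = 22; cross terms: (-22*-30 - 38*-11)=1078, (38*22 - -3*-30)=746, (-3*-11 - -22*22)=517; twice the area = |2341| = 2341; area = 2341/2; boundary points = 1 + 1 + 1 = 3; strictly interior points = area - boundary/2 + 1 = 1170; answer 1170
Part 4: S3 = 1170; d = -43; a(2) = 3*(40) - 3*(-43) = 249; iterating: a(2)=249, a(3)=627, a(4)=1134, a(5)=1521, a(6)=1161, a(7)=-1080, a(8)=-6723, a(9)=-16929, a(10)=-30618, a(11)=-41067; answer -41067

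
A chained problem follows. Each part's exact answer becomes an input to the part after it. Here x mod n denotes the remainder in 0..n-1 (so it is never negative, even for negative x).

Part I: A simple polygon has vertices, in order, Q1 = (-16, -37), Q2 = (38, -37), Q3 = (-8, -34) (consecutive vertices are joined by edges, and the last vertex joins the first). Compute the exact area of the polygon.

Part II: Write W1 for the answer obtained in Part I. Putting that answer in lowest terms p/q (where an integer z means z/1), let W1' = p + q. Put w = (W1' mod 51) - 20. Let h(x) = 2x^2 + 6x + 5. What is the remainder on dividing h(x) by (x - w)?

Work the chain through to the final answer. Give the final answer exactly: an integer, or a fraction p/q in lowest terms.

313

Part I: cross terms: (-16*-37 - 38*-37)=1998, (38*-34 - -8*-37)=-1588, (-8*-37 - -16*-34)=-248; twice the area = |162| = 162; area = 81; answer 81
Part II: W1 = 81; threaded value p + q = 82; w = 11; remainder = value at the root: 2*(11)^2 + 6*(11)^1 + 5 = (242) + (66) + (5) = 313; answer 313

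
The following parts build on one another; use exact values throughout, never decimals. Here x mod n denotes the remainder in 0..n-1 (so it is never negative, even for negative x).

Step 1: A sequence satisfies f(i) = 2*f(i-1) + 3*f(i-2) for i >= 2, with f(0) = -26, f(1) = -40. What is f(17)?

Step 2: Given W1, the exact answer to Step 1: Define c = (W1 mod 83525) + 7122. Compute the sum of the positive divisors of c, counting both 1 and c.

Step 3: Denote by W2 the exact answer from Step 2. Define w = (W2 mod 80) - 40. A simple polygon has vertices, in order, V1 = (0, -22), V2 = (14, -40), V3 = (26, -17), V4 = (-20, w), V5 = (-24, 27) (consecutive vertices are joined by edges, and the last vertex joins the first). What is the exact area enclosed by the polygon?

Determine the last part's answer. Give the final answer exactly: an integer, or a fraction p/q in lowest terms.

1279

Step 1: f(2) = 2*(-40) + 3*(-26) = -158; iterating: f(2)=-158, f(3)=-436, f(4)=-1346, f(5)=-4000, f(6)=-12038, f(7)=-36076, f(8)=-108266, f(9)=-324760, f(10)=-974318, f(11)=-2922916, f(12)=-8768786, f(13)=-26306320, f(14)=-78918998, f(15)=-236756956, f(16)=-710270906, f(17)=-2130812680; answer -2130812680
Step 2: W1 = -2130812680; c = 84242; 84242 = 2 * 73 * 577; sigma = (1 + 2) * (1 + 73) * (1 + 577) = 3 * 74 * 578 = 128316; answer 128316
Step 3: W2 = 128316; w = 36; cross terms: (0*-40 - 14*-22)=308, (14*-17 - 26*-40)=802, (26*36 - -20*-17)=596, (-20*27 - -24*36)=324, (-24*-22 - 0*27)=528; twice the area = |2558| = 2558; area = 1279; answer 1279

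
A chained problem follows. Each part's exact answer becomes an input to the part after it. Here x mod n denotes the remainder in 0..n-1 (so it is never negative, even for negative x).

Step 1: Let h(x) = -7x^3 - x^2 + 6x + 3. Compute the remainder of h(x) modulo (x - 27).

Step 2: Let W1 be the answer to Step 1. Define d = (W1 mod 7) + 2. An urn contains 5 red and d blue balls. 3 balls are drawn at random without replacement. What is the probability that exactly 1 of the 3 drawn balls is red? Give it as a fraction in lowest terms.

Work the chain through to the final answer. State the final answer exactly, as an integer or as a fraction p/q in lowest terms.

5/12

Step 1: remainder = value at the root: -7*(27)^3 - 1*(27)^2 + 6*(27)^1 + 3 = (-137781) + (-729) + (162) + (3) = -138345; answer -138345
Step 2: W1 = -138345; d = 5; total draws C(10,3) = 120; favorable C(5,1)*C(5,2) = 50; P = 5/12; answer 5/12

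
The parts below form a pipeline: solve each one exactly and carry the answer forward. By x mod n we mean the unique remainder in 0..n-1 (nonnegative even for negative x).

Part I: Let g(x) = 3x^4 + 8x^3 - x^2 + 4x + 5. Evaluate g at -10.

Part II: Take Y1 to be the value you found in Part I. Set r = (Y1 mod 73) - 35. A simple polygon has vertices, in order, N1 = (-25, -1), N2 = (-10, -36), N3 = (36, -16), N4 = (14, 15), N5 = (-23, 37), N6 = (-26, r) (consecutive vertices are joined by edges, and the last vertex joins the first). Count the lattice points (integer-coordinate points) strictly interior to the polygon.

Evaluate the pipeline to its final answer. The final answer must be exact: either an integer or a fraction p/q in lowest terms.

2479

Part I: 3*(-10)^4 + 8*(-10)^3 - 1*(-10)^2 + 4*(-10)^1 + 5 = (30000) + (-8000) + (-100) + (-40) + (5) = 21865; answer 21865
Part II: Y1 = 21865; r = 3; cross terms: (-25*-36 - -10*-1)=890, (-10*-16 - 36*-36)=1456, (36*15 - 14*-16)=764, (14*37 - -23*15)=863, (-23*3 - -26*37)=893, (-26*-1 - -25*3)=101; twice the area = |4967| = 4967; area = 4967/2; boundary points = 5 + 2 + 1 + 1 + 1 + 1 = 11; strictly interior points = area - boundary/2 + 1 = 2479; answer 2479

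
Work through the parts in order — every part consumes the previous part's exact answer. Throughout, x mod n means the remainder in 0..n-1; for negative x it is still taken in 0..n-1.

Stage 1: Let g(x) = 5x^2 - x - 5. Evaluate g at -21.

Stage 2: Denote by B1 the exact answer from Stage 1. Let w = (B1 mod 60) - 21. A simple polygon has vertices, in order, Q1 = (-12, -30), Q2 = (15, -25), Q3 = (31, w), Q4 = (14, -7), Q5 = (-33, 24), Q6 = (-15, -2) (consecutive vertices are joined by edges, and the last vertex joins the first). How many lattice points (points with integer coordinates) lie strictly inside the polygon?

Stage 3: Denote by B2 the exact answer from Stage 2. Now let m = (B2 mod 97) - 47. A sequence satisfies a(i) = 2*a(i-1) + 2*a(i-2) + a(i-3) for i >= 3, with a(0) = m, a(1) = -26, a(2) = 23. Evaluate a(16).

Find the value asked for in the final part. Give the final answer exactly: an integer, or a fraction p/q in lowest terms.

Stage 1: 5*(-21)^2 - 1*(-21)^1 - 5 = (2205) + (21) + (-5) = 2221; answer 2221
Stage 2: B1 = 2221; w = -20; cross terms: (-12*-25 - 15*-30)=750, (15*-20 - 31*-25)=475, (31*-7 - 14*-20)=63, (14*24 - -33*-7)=105, (-33*-2 - -15*24)=426, (-15*-30 - -12*-2)=426; twice the area = |2245| = 2245; area = 2245/2; boundary points = 1 + 1 + 1 + 1 + 2 + 1 = 7; strictly interior points = area - boundary/2 + 1 = 1120; answer 1120
Stage 3: B2 = 1120; m = 6; a(3) = 2*(23) + 2*(-26) + 1*(6) = 0; iterating: a(3)=0, a(4)=20, a(5)=63, a(6)=166, a(7)=478, a(8)=1351, a(9)=3824, a(10)=10828, a(11)=30655, a(12)=86790, a(13)=245718, a(14)=695671, a(15)=1969568, a(16)=5576196; answer 5576196

5576196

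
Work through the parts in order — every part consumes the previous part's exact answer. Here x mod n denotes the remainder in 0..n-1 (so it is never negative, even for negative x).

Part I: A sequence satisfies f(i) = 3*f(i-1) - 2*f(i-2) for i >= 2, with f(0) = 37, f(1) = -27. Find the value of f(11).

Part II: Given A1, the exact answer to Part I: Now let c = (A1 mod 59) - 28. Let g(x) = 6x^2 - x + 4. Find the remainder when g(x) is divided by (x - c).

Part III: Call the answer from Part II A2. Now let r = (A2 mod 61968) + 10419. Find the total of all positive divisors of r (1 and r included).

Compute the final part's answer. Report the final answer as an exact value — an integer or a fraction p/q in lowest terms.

Part I: f(2) = 3*(-27) - 2*(37) = -155; iterating: f(2)=-155, f(3)=-411, f(4)=-923, f(5)=-1947, f(6)=-3995, f(7)=-8091, f(8)=-16283, f(9)=-32667, f(10)=-65435, f(11)=-130971; answer -130971
Part II: A1 = -130971; c = -19; remainder = value at the root: 6*(-19)^2 - 1*(-19)^1 + 4 = (2166) + (19) + (4) = 2189; answer 2189
Part III: A2 = 2189; r = 12608; 12608 = 2^6 * 197; sigma = (1 + 2 + 4 + 8 + 16 + 32 + 64) * (1 + 197) = 127 * 198 = 25146; answer 25146

25146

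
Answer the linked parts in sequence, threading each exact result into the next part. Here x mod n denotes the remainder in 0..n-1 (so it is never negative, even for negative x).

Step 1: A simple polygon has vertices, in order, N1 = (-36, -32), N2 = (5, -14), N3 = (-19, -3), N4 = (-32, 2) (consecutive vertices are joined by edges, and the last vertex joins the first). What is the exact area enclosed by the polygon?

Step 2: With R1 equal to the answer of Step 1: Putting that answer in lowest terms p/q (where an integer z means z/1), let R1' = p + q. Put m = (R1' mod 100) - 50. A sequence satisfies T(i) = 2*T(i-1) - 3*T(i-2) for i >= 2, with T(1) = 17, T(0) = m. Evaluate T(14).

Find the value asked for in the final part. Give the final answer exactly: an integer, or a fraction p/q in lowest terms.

17827

Step 1: cross terms: (-36*-14 - 5*-32)=664, (5*-3 - -19*-14)=-281, (-19*2 - -32*-3)=-134, (-32*-32 - -36*2)=1096; twice the area = |1345| = 1345; area = 1345/2; answer 1345/2
Step 2: R1 = 1345/2; threaded value p + q = 1347; m = -3; T(2) = 2*(17) - 3*(-3) = 43; iterating: T(2)=43, T(3)=35, T(4)=-59, T(5)=-223, T(6)=-269, T(7)=131, T(8)=1069, T(9)=1745, T(10)=283, T(11)=-4669, T(12)=-10187, T(13)=-6367, T(14)=17827; answer 17827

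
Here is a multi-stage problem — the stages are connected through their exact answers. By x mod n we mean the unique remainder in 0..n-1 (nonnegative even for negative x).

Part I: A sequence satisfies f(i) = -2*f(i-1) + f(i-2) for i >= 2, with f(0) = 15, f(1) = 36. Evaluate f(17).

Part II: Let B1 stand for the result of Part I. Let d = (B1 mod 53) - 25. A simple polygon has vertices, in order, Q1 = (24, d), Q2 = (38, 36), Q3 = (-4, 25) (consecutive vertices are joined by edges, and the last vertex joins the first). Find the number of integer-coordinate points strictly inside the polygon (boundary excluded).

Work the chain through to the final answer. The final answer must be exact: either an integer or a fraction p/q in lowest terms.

867

Part I: f(2) = -2*(36) + 1*(15) = -57; iterating: f(2)=-57, f(3)=150, f(4)=-357, f(5)=864, f(6)=-2085, f(7)=5034, f(8)=-12153, f(9)=29340, f(10)=-70833, f(11)=171006, f(12)=-412845, f(13)=996696, f(14)=-2406237, f(15)=5809170, f(16)=-14024577, f(17)=33858324; answer 33858324
Part II: B1 = 33858324; d = -9; cross terms: (24*36 - 38*-9)=1206, (38*25 - -4*36)=1094, (-4*-9 - 24*25)=-564; twice the area = |1736| = 1736; area = 868; boundary points = 1 + 1 + 2 = 4; strictly interior points = area - boundary/2 + 1 = 867; answer 867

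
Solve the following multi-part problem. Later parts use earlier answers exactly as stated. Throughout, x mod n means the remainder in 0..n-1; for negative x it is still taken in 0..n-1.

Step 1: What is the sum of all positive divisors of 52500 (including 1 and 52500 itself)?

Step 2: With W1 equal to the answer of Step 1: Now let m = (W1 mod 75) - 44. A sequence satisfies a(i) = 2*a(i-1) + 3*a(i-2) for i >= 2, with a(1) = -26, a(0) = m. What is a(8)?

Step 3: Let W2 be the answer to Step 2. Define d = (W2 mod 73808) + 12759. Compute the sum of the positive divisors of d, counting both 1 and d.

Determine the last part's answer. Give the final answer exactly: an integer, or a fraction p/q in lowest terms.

49280

Step 1: 52500 = 2^2 * 3 * 5^4 * 7; sigma = (1 + 2 + 4) * (1 + 3) * (1 + 5 + 25 + 125 + 625) * (1 + 7) = 7 * 4 * 781 * 8 = 174944; answer 174944
Step 2: W1 = 174944; m = 0; a(2) = 2*(-26) + 3*(0) = -52; iterating: a(2)=-52, a(3)=-182, a(4)=-520, a(5)=-1586, a(6)=-4732, a(7)=-14222, a(8)=-42640; answer -42640
Step 3: W2 = -42640; d = 43927; 43927 = 13 * 31 * 109; sigma = (1 + 13) * (1 + 31) * (1 + 109) = 14 * 32 * 110 = 49280; answer 49280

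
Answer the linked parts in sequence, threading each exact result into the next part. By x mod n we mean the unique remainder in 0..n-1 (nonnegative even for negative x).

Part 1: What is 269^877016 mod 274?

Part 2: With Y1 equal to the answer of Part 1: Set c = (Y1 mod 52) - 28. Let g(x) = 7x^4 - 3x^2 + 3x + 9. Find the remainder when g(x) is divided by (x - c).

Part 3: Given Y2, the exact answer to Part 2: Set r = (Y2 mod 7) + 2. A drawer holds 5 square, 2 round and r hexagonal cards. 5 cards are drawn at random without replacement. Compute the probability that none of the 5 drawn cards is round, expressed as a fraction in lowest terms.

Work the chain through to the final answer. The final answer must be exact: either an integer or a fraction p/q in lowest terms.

Part 1: squarings mod 274: 269^1=269, 269^2=25, 269^4=77, 269^8=175, 269^16=211, 269^32=133, 269^64=153, 269^128=119, 269^256=187, 269^512=171, 269^1024=197, 269^2048=175, 269^4096=211, 269^8192=133, 269^16384=153, 269^32768=119, 269^65536=187, 269^131072=171, 269^262144=197, 269^524288=175; 269^877016 = 269^8 * 269^16 * 269^64 * 269^128 * 269^256 * 269^8192 * 269^16384 * 269^65536 * 269^262144 * 269^524288 = 193 (mod 274); answer 193
Part 2: Y1 = 193; c = 9; remainder = value at the root: 7*(9)^4 - 3*(9)^2 + 3*(9)^1 + 9 = (45927) + (-243) + (27) + (9) = 45720; answer 45720
Part 3: Y2 = 45720; r = 5; total draws C(12,5) = 792; favorable C(10,5) = 252; P = 7/22; answer 7/22

7/22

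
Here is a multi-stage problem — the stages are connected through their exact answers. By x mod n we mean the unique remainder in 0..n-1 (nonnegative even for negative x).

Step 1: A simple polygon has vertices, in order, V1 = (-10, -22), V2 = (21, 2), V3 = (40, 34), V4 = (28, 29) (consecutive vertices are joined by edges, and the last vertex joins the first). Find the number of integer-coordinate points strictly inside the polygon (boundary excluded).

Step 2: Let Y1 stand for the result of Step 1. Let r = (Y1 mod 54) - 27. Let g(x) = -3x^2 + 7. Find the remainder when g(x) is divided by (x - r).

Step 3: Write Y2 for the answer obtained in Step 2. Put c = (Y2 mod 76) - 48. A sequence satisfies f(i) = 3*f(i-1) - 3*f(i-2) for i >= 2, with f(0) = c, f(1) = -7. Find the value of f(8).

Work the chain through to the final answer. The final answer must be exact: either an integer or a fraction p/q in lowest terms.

1863

Step 1: cross terms: (-10*2 - 21*-22)=442, (21*34 - 40*2)=634, (40*29 - 28*34)=208, (28*-22 - -10*29)=-326; twice the area = |958| = 958; area = 479; boundary points = 1 + 1 + 1 + 1 = 4; strictly interior points = area - boundary/2 + 1 = 478; answer 478
Step 2: Y1 = 478; r = 19; remainder = value at the root: -3*(19)^2 + 7 = (-1083) + (7) = -1076; answer -1076
Step 3: Y2 = -1076; c = 16; f(2) = 3*(-7) - 3*(16) = -69; iterating: f(2)=-69, f(3)=-186, f(4)=-351, f(5)=-495, f(6)=-432, f(7)=189, f(8)=1863; answer 1863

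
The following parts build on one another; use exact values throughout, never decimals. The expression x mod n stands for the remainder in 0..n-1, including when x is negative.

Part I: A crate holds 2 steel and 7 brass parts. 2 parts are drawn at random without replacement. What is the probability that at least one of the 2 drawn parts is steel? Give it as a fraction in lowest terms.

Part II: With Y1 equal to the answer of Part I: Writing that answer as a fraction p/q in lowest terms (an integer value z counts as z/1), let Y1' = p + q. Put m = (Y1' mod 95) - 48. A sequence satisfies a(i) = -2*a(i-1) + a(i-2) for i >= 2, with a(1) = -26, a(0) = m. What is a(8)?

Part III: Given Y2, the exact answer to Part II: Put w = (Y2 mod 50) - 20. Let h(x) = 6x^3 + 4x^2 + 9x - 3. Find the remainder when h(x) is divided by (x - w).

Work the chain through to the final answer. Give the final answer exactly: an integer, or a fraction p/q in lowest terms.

Part I: total draws C(9,2) = 36; complement C(7,2) = 21; favorable 36 - 21 = 15; P = 5/12; answer 5/12
Part II: Y1 = 5/12; threaded value p + q = 17; m = -31; a(2) = -2*(-26) + 1*(-31) = 21; iterating: a(2)=21, a(3)=-68, a(4)=157, a(5)=-382, a(6)=921, a(7)=-2224, a(8)=5369; answer 5369
Part III: Y2 = 5369; w = -1; remainder = value at the root: 6*(-1)^3 + 4*(-1)^2 + 9*(-1)^1 - 3 = (-6) + (4) + (-9) + (-3) = -14; answer -14

-14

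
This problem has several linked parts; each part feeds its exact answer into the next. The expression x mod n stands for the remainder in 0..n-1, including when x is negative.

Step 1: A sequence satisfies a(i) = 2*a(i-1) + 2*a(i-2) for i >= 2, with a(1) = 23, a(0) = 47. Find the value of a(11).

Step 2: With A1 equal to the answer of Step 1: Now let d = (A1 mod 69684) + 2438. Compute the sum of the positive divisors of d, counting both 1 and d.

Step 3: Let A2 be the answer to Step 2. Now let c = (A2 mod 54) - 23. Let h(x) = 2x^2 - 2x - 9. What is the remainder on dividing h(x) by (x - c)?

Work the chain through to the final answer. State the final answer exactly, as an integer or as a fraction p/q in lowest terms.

Step 1: a(2) = 2*(23) + 2*(47) = 140; iterating: a(2)=140, a(3)=326, a(4)=932, a(5)=2516, a(6)=6896, a(7)=18824, a(8)=51440, a(9)=140528, a(10)=383936, a(11)=1048928; answer 1048928
Step 2: A1 = 1048928; d = 6106; 6106 = 2 * 43 * 71; sigma = (1 + 2) * (1 + 43) * (1 + 71) = 3 * 44 * 72 = 9504; answer 9504
Step 3: A2 = 9504; c = -23; remainder = value at the root: 2*(-23)^2 - 2*(-23)^1 - 9 = (1058) + (46) + (-9) = 1095; answer 1095

1095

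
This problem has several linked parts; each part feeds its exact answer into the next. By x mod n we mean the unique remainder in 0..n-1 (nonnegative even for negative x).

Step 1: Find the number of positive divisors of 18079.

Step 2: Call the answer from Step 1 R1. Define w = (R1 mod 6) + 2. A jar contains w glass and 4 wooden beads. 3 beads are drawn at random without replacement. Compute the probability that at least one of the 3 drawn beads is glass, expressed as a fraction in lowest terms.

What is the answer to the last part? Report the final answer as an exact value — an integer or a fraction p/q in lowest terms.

Step 1: 18079 = 101 * 179; number of divisors = (1+1) * (1+1) = 4; answer 4
Step 2: R1 = 4; w = 6; total draws C(10,3) = 120; complement C(4,3) = 4; favorable 120 - 4 = 116; P = 29/30; answer 29/30

29/30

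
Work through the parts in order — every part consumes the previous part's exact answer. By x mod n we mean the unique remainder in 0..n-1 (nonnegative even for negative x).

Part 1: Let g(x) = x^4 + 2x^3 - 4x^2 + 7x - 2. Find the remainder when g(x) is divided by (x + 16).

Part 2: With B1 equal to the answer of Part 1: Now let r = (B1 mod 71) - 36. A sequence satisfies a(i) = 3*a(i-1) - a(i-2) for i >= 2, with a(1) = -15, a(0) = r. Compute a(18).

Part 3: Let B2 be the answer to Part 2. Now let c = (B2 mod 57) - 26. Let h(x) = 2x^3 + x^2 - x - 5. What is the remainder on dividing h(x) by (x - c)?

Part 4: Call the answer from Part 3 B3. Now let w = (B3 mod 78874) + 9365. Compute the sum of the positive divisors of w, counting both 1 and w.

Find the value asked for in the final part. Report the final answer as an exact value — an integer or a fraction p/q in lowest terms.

170586

Part 1: remainder = value at the root: 1*(-16)^4 + 2*(-16)^3 - 4*(-16)^2 + 7*(-16)^1 - 2 = (65536) + (-8192) + (-1024) + (-112) + (-2) = 56206; answer 56206
Part 2: B1 = 56206; r = 9; a(2) = 3*(-15) - 1*(9) = -54; iterating: a(2)=-54, a(3)=-147, a(4)=-387, a(5)=-1014, a(6)=-2655, a(7)=-6951, a(8)=-18198, a(9)=-47643, a(10)=-124731, a(11)=-326550, a(12)=-854919, a(13)=-2238207, a(14)=-5859702, a(15)=-15340899, a(16)=-40162995, a(17)=-105148086, a(18)=-275281263; answer -275281263
Part 3: B2 = -275281263; c = -17; remainder = value at the root: 2*(-17)^3 + 1*(-17)^2 - 1*(-17)^1 - 5 = (-9826) + (289) + (17) + (-5) = -9525; answer -9525
Part 4: B3 = -9525; w = 78714; 78714 = 2 * 3^2 * 4373; sigma = (1 + 2) * (1 + 3 + 9) * (1 + 4373) = 3 * 13 * 4374 = 170586; answer 170586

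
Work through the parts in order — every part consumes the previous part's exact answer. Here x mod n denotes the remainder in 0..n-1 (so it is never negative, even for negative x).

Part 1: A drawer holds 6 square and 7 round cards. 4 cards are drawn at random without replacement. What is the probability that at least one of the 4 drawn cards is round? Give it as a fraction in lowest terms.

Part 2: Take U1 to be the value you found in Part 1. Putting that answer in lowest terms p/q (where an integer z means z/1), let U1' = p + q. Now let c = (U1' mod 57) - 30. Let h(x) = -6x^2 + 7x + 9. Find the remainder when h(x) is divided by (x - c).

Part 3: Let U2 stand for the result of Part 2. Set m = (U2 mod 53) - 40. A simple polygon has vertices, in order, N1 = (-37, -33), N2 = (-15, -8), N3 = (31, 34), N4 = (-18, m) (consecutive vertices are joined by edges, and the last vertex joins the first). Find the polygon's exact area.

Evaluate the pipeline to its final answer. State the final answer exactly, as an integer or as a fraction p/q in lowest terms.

Part 1: total draws C(13,4) = 715; complement C(6,4) = 15; favorable 715 - 15 = 700; P = 140/143; answer 140/143
Part 2: U1 = 140/143; threaded value p + q = 283; c = 25; remainder = value at the root: -6*(25)^2 + 7*(25)^1 + 9 = (-3750) + (175) + (9) = -3566; answer -3566
Part 3: U2 = -3566; m = -2; cross terms: (-37*-8 - -15*-33)=-199, (-15*34 - 31*-8)=-262, (31*-2 - -18*34)=550, (-18*-33 - -37*-2)=520; twice the area = |609| = 609; area = 609/2; answer 609/2

609/2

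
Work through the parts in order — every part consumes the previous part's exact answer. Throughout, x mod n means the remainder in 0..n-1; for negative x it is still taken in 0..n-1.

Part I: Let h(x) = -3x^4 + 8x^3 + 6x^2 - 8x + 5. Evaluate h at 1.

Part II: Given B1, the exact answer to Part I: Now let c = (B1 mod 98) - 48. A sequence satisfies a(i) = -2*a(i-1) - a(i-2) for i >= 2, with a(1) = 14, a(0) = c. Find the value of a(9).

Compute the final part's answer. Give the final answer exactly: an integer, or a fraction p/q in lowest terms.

Part I: -3*(1)^4 + 8*(1)^3 + 6*(1)^2 - 8*(1)^1 + 5 = (-3) + (8) + (6) + (-8) + (5) = 8; answer 8
Part II: B1 = 8; c = -40; a(2) = -2*(14) - 1*(-40) = 12; iterating: a(2)=12, a(3)=-38, a(4)=64, a(5)=-90, a(6)=116, a(7)=-142, a(8)=168, a(9)=-194; answer -194

-194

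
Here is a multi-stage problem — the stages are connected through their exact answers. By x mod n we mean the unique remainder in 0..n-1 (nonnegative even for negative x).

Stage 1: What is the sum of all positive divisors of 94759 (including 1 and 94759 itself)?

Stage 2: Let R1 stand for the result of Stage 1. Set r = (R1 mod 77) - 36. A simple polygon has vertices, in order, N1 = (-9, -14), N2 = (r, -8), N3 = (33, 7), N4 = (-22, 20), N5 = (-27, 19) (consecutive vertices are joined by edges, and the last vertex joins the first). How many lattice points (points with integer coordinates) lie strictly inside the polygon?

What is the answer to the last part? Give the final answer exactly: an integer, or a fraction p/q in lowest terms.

Stage 1: 94759 = 7 * 13537; sigma = (1 + 7) * (1 + 13537) = 8 * 13538 = 108304; answer 108304
Stage 2: R1 = 108304; r = 6; cross terms: (-9*-8 - 6*-14)=156, (6*7 - 33*-8)=306, (33*20 - -22*7)=814, (-22*19 - -27*20)=122, (-27*-14 - -9*19)=549; twice the area = |1947| = 1947; area = 1947/2; boundary points = 3 + 3 + 1 + 1 + 3 = 11; strictly interior points = area - boundary/2 + 1 = 969; answer 969

969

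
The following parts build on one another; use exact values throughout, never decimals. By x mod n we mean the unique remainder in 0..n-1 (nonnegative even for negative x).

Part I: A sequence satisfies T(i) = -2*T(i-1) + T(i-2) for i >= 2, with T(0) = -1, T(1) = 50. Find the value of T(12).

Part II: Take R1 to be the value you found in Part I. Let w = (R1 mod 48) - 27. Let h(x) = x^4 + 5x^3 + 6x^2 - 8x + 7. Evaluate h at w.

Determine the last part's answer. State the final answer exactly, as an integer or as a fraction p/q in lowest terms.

Part I: T(2) = -2*(50) + 1*(-1) = -101; iterating: T(2)=-101, T(3)=252, T(4)=-605, T(5)=1462, T(6)=-3529, T(7)=8520, T(8)=-20569, T(9)=49658, T(10)=-119885, T(11)=289428, T(12)=-698741; answer -698741
Part II: R1 = -698741; w = 16; 1*(16)^4 + 5*(16)^3 + 6*(16)^2 - 8*(16)^1 + 7 = (65536) + (20480) + (1536) + (-128) + (7) = 87431; answer 87431

87431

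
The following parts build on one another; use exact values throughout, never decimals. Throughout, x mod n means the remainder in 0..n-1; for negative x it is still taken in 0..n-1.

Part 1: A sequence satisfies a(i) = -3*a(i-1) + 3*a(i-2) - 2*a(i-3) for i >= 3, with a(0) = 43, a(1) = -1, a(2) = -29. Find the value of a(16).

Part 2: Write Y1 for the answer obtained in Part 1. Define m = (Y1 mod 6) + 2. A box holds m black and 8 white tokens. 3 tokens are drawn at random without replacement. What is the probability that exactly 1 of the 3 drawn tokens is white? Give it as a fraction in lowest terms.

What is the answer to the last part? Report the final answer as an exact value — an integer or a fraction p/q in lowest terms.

Part 1: a(3) = -3*(-29) + 3*(-1) - 2*(43) = -2; iterating: a(3)=-2, a(4)=-79, a(5)=289, a(6)=-1100, a(7)=4325, a(8)=-16853, a(9)=65734, a(10)=-256411, a(11)=1000141, a(12)=-3901124, a(13)=15216617, a(14)=-59353505, a(15)=231512614, a(16)=-903031591; answer -903031591
Part 2: Y1 = -903031591; m = 7; total draws C(15,3) = 455; favorable C(8,1)*C(7,2) = 168; P = 24/65; answer 24/65

24/65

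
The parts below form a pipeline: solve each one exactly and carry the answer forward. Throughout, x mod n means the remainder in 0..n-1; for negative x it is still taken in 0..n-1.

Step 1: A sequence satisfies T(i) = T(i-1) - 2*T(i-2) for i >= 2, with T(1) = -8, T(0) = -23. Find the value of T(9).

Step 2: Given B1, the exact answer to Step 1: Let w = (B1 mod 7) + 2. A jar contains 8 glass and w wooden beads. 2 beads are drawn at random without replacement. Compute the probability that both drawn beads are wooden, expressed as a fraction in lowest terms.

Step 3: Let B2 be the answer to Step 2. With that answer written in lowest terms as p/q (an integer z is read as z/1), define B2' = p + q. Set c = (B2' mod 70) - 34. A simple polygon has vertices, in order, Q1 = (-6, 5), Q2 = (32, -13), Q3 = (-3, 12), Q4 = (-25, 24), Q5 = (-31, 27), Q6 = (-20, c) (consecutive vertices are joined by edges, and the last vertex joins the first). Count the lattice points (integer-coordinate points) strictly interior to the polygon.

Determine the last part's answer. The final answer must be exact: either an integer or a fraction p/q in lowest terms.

839

Step 1: T(2) = 1*(-8) - 2*(-23) = 38; iterating: T(2)=38, T(3)=54, T(4)=-22, T(5)=-130, T(6)=-86, T(7)=174, T(8)=346, T(9)=-2; answer -2
Step 2: B1 = -2; w = 7; total draws C(15,2) = 105; favorable C(7,2) = 21; P = 1/5; answer 1/5
Step 3: B2 = 1/5; threaded value p + q = 6; c = -28; cross terms: (-6*-13 - 32*5)=-82, (32*12 - -3*-13)=345, (-3*24 - -25*12)=228, (-25*27 - -31*24)=69, (-31*-28 - -20*27)=1408, (-20*5 - -6*-28)=-268; twice the area = |1700| = 1700; area = 850; boundary points = 2 + 5 + 2 + 3 + 11 + 1 = 24; strictly interior points = area - boundary/2 + 1 = 839; answer 839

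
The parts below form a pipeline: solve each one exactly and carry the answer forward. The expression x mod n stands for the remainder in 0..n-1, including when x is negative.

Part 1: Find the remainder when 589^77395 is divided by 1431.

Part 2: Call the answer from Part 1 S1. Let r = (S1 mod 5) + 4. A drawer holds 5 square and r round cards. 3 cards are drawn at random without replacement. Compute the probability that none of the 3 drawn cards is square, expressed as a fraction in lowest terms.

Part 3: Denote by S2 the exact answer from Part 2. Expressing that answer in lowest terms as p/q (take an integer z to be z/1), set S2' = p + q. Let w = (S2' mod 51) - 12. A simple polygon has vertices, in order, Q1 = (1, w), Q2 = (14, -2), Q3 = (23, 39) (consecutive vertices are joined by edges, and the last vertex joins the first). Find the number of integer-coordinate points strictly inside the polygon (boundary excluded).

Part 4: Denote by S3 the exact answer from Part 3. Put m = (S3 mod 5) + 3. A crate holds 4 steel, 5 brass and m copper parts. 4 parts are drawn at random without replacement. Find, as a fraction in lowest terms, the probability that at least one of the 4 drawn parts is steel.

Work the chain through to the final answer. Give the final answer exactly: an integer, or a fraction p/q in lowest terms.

85/99

Part 1: squarings mod 1431: 589^1=589, 589^2=619, 589^4=1084, 589^8=205, 589^16=526, 589^32=493, 589^64=1210, 589^128=187, 589^256=625, 589^512=1393, 589^1024=13, 589^2048=169, 589^4096=1372, 589^8192=619, 589^16384=1084, 589^32768=205, 589^65536=526; 589^77395 = 589^1 * 589^2 * 589^16 * 589^64 * 589^512 * 589^1024 * 589^2048 * 589^8192 * 589^65536 = 355 (mod 1431); answer 355
Part 2: S1 = 355; r = 4; total draws C(9,3) = 84; favorable C(4,3) = 4; P = 1/21; answer 1/21
Part 3: S2 = 1/21; threaded value p + q = 22; w = 10; cross terms: (1*-2 - 14*10)=-142, (14*39 - 23*-2)=592, (23*10 - 1*39)=191; twice the area = |641| = 641; area = 641/2; boundary points = 1 + 1 + 1 = 3; strictly interior points = area - boundary/2 + 1 = 320; answer 320
Part 4: S3 = 320; m = 3; total draws C(12,4) = 495; complement C(8,4) = 70; favorable 495 - 70 = 425; P = 85/99; answer 85/99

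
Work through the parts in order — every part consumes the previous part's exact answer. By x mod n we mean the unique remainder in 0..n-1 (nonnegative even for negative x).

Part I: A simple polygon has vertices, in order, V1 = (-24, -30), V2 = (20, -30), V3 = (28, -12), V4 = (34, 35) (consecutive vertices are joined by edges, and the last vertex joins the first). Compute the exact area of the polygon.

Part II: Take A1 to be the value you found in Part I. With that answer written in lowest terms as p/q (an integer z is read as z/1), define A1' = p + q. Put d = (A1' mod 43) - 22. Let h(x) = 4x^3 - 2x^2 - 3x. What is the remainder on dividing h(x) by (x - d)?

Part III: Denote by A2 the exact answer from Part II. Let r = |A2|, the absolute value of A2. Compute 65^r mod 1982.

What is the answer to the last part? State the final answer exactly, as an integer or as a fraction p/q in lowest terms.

277

Part I: cross terms: (-24*-30 - 20*-30)=1320, (20*-12 - 28*-30)=600, (28*35 - 34*-12)=1388, (34*-30 - -24*35)=-180; twice the area = |3128| = 3128; area = 1564; answer 1564
Part II: A1 = 1564; threaded value p + q = 1565; d = -5; remainder = value at the root: 4*(-5)^3 - 2*(-5)^2 - 3*(-5)^1 = (-500) + (-50) + (15) = -535; answer -535
Part III: A2 = -535; r = 535; squarings mod 1982: 65^1=65, 65^2=261, 65^4=733, 65^8=167, 65^16=141, 65^32=61, 65^64=1739, 65^128=1571, 65^256=451, 65^512=1237; 65^535 = 65^1 * 65^2 * 65^4 * 65^16 * 65^512 = 277 (mod 1982); answer 277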